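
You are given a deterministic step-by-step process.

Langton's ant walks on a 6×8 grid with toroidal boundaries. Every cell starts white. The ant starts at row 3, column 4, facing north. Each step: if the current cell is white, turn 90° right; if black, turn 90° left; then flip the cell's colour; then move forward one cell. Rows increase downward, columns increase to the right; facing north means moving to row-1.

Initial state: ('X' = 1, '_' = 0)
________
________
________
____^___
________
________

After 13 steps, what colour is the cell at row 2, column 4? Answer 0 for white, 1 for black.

step 0: ________
________
________
____^___
________
________
step 1: ________
________
________
____X>__
________
________
step 2: ________
________
________
____XX__
_____v__
________
step 3: ________
________
________
____XX__
____<X__
________
step 4: ________
________
________
____^X__
____XX__
________
step 5: ________
________
________
___<_X__
____XX__
________
step 6: ________
________
___^____
___X_X__
____XX__
________
step 7: ________
________
___X>___
___X_X__
____XX__
________
step 8: ________
________
___XX___
___XvX__
____XX__
________
step 9: ________
________
___XX___
___<XX__
____XX__
________
step 10: ________
________
___XX___
____XX__
___vXX__
________
step 11: ________
________
___XX___
____XX__
__<XXX__
________
step 12: ________
________
___XX___
__^_XX__
__XXXX__
________
step 13: ________
________
___XX___
__X>XX__
__XXXX__
________

1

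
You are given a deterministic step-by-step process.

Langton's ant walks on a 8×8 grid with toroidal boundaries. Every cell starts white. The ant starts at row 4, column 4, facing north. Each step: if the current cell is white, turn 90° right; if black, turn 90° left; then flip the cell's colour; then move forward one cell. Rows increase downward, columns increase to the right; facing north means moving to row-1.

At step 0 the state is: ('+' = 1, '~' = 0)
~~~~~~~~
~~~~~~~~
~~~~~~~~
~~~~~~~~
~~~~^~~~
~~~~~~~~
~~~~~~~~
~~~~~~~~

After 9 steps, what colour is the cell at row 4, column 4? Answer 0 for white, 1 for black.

[0] ~~~~~~~~
~~~~~~~~
~~~~~~~~
~~~~~~~~
~~~~^~~~
~~~~~~~~
~~~~~~~~
~~~~~~~~
[1] ~~~~~~~~
~~~~~~~~
~~~~~~~~
~~~~~~~~
~~~~+>~~
~~~~~~~~
~~~~~~~~
~~~~~~~~
[2] ~~~~~~~~
~~~~~~~~
~~~~~~~~
~~~~~~~~
~~~~++~~
~~~~~v~~
~~~~~~~~
~~~~~~~~
[3] ~~~~~~~~
~~~~~~~~
~~~~~~~~
~~~~~~~~
~~~~++~~
~~~~<+~~
~~~~~~~~
~~~~~~~~
[4] ~~~~~~~~
~~~~~~~~
~~~~~~~~
~~~~~~~~
~~~~^+~~
~~~~++~~
~~~~~~~~
~~~~~~~~
[5] ~~~~~~~~
~~~~~~~~
~~~~~~~~
~~~~~~~~
~~~<~+~~
~~~~++~~
~~~~~~~~
~~~~~~~~
[6] ~~~~~~~~
~~~~~~~~
~~~~~~~~
~~~^~~~~
~~~+~+~~
~~~~++~~
~~~~~~~~
~~~~~~~~
[7] ~~~~~~~~
~~~~~~~~
~~~~~~~~
~~~+>~~~
~~~+~+~~
~~~~++~~
~~~~~~~~
~~~~~~~~
[8] ~~~~~~~~
~~~~~~~~
~~~~~~~~
~~~++~~~
~~~+v+~~
~~~~++~~
~~~~~~~~
~~~~~~~~
[9] ~~~~~~~~
~~~~~~~~
~~~~~~~~
~~~++~~~
~~~<++~~
~~~~++~~
~~~~~~~~
~~~~~~~~

1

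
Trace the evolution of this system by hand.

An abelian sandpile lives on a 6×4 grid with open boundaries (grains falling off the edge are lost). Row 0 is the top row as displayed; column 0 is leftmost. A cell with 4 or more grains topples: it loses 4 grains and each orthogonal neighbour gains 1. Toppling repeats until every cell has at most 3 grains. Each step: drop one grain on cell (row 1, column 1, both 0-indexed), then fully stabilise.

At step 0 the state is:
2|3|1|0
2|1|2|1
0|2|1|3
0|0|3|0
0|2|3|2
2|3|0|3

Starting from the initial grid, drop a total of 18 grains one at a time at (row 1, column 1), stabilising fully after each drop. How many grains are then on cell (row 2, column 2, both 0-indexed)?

t=0: 2|3|1|0
2|1|2|1
0|2|1|3
0|0|3|0
0|2|3|2
2|3|0|3
t=1: 2|3|1|0
2|2|2|1
0|2|1|3
0|0|3|0
0|2|3|2
2|3|0|3
t=2: 2|3|1|0
2|3|2|1
0|2|1|3
0|0|3|0
0|2|3|2
2|3|0|3
t=3: 3|0|2|0
3|1|3|1
0|3|1|3
0|0|3|0
0|2|3|2
2|3|0|3
t=4: 3|0|2|0
3|2|3|1
0|3|1|3
0|0|3|0
0|2|3|2
2|3|0|3
t=5: 3|0|2|0
3|3|3|1
0|3|1|3
0|0|3|0
0|2|3|2
2|3|0|3
t=6: 0|2|3|0
1|3|0|2
2|0|3|3
0|1|3|0
0|2|3|2
2|3|0|3
t=7: 0|3|3|0
2|0|1|2
2|1|3|3
0|1|3|0
0|2|3|2
2|3|0|3
t=8: 0|3|3|0
2|1|1|2
2|1|3|3
0|1|3|0
0|2|3|2
2|3|0|3
t=9: 0|3|3|0
2|2|1|2
2|1|3|3
0|1|3|0
0|2|3|2
2|3|0|3
t=10: 0|3|3|0
2|3|1|2
2|1|3|3
0|1|3|0
0|2|3|2
2|3|0|3
t=11: 1|1|0|1
3|1|3|2
2|2|3|3
0|1|3|0
0|2|3|2
2|3|0|3
t=12: 1|1|0|1
3|2|3|2
2|2|3|3
0|1|3|0
0|2|3|2
2|3|0|3
t=13: 1|1|0|1
3|3|3|2
2|2|3|3
0|1|3|0
0|2|3|2
2|3|0|3
t=14: 2|2|1|2
1|3|2|0
0|1|3|1
1|3|1|2
0|3|0|3
2|3|1|3
t=15: 2|3|1|2
2|0|3|0
0|2|3|1
1|3|1|2
0|3|0|3
2|3|1|3
t=16: 2|3|1|2
2|1|3|0
0|2|3|1
1|3|1|2
0|3|0|3
2|3|1|3
t=17: 2|3|1|2
2|2|3|0
0|2|3|1
1|3|1|2
0|3|0|3
2|3|1|3
t=18: 2|3|1|2
2|3|3|0
0|2|3|1
1|3|1|2
0|3|0|3
2|3|1|3

3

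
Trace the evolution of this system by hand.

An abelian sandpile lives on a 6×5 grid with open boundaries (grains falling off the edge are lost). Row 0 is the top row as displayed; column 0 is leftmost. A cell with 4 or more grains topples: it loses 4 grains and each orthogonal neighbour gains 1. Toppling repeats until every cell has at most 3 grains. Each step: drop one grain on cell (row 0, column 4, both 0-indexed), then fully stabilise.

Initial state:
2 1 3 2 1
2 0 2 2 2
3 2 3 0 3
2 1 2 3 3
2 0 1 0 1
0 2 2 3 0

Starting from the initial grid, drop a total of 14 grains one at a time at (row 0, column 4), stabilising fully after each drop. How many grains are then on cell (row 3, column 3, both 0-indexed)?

2

t=0: 2 1 3 2 1
2 0 2 2 2
3 2 3 0 3
2 1 2 3 3
2 0 1 0 1
0 2 2 3 0
t=1: 2 1 3 2 2
2 0 2 2 2
3 2 3 0 3
2 1 2 3 3
2 0 1 0 1
0 2 2 3 0
t=2: 2 1 3 2 3
2 0 2 2 2
3 2 3 0 3
2 1 2 3 3
2 0 1 0 1
0 2 2 3 0
t=3: 2 1 3 3 0
2 0 2 2 3
3 2 3 0 3
2 1 2 3 3
2 0 1 0 1
0 2 2 3 0
t=4: 2 1 3 3 1
2 0 2 2 3
3 2 3 0 3
2 1 2 3 3
2 0 1 0 1
0 2 2 3 0
t=5: 2 1 3 3 2
2 0 2 2 3
3 2 3 0 3
2 1 2 3 3
2 0 1 0 1
0 2 2 3 0
t=6: 2 1 3 3 3
2 0 2 2 3
3 2 3 0 3
2 1 2 3 3
2 0 1 0 1
0 2 2 3 0
t=7: 2 2 1 2 2
2 1 1 2 2
3 3 2 0 2
2 2 0 2 1
2 0 2 1 2
0 2 2 3 0
t=8: 2 2 1 2 3
2 1 1 2 2
3 3 2 0 2
2 2 0 2 1
2 0 2 1 2
0 2 2 3 0
t=9: 2 2 1 3 0
2 1 1 2 3
3 3 2 0 2
2 2 0 2 1
2 0 2 1 2
0 2 2 3 0
t=10: 2 2 1 3 1
2 1 1 2 3
3 3 2 0 2
2 2 0 2 1
2 0 2 1 2
0 2 2 3 0
t=11: 2 2 1 3 2
2 1 1 2 3
3 3 2 0 2
2 2 0 2 1
2 0 2 1 2
0 2 2 3 0
t=12: 2 2 1 3 3
2 1 1 2 3
3 3 2 0 2
2 2 0 2 1
2 0 2 1 2
0 2 2 3 0
t=13: 2 2 2 1 2
2 1 2 0 1
3 3 2 1 3
2 2 0 2 1
2 0 2 1 2
0 2 2 3 0
t=14: 2 2 2 1 3
2 1 2 0 1
3 3 2 1 3
2 2 0 2 1
2 0 2 1 2
0 2 2 3 0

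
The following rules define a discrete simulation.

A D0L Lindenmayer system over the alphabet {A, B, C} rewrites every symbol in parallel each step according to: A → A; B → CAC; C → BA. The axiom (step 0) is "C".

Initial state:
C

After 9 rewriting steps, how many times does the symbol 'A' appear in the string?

46

[0] C
[1] BA
[2] CACA
[3] BAABAA
[4] CACAACACAA
[5] BAABAAABAABAAA
[6] CACAACACAAACACAACACAAA
[7] BAABAAABAABAAAABAABAAABAABAAAA
[8] CACAACACAAACACAACACAAAACACAACACAAACACAACACAAAA
[9] BAABAAABAABAAAABAABAAABAABAAAAABAABAAABAABAAAABAABAAABAABAAAAA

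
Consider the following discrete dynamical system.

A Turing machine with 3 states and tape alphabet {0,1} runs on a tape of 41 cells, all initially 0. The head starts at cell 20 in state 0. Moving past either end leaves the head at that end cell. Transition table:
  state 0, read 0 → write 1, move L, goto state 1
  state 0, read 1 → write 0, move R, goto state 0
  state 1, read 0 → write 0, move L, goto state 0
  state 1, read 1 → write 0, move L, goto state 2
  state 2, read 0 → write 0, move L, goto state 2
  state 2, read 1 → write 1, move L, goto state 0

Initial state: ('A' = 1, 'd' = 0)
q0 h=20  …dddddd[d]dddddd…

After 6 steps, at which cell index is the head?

14

step 0: q0 h=20  …dddddd[d]dddddd…
step 1: q1 h=19  …dddddd[d]Addddd…
step 2: q0 h=18  …dddddd[d]dAdddd…
step 3: q1 h=17  …dddddd[d]AdAddd…
step 4: q0 h=16  …dddddd[d]dAdAdd…
step 5: q1 h=15  …dddddd[d]AdAdAd…
step 6: q0 h=14  …dddddd[d]dAdAdA…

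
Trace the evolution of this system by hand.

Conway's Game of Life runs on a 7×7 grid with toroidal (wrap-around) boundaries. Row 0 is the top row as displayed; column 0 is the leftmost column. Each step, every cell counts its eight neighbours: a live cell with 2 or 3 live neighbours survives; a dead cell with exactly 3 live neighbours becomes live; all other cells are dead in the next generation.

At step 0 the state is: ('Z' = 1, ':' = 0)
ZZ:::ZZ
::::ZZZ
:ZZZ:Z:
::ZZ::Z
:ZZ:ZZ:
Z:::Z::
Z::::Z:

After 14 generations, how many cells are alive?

11

k=0  ZZ:::ZZ
::::ZZZ
:ZZZ:Z:
::ZZ::Z
:ZZ:ZZ:
Z:::Z::
Z::::Z:
k=1  :Z:::::
:::Z:::
ZZ:::::
Z:::::Z
ZZZ:ZZZ
Z::ZZ::
::::ZZ:
k=2  ::::Z::
ZZZ::::
ZZ::::Z
::Z::::
::Z:Z::
Z:Z::::
:::ZZZ:
k=3  :ZZ:ZZ:
::Z:::Z
::::::Z
Z:ZZ:::
::Z::::
:ZZ::Z:
:::ZZZ:
k=4  :ZZ:::Z
ZZZZ::Z
ZZZZ::Z
:ZZZ:::
:::::::
:ZZ::Z:
::::::Z
k=5  :::Z:ZZ
:::::Z:
::::Z:Z
:::Z:::
:::Z:::
:::::::
:::::ZZ
k=6  :::::::
:::::::
::::ZZ:
:::ZZ::
:::::::
:::::::
::::ZZZ
k=7  :::::Z:
:::::::
:::ZZZ:
:::ZZZ:
:::::::
:::::Z:
:::::Z:
k=8  :::::::
:::::Z:
:::Z:Z:
:::Z:Z:
:::::Z:
:::::::
::::ZZZ
k=9  ::::Z:Z
::::Z::
:::::ZZ
:::::ZZ
::::Z::
::::Z:Z
:::::Z:
k=10  ::::Z::
::::Z:Z
::::Z:Z
::::Z:Z
::::Z:Z
::::Z::
::::Z:Z
k=11  :::ZZ::
:::ZZ::
Z::ZZ:Z
Z::ZZ:Z
:::ZZ::
:::ZZ::
:::ZZ::
k=12  ::Z::Z:
::Z::::
Z:Z:::Z
Z:Z:::Z
::Z::::
::Z::Z:
::Z::Z:
k=13  :ZZZ:::
::ZZ::Z
Z:ZZ::Z
Z:ZZ::Z
::ZZ::Z
:ZZZ:::
:ZZZZZZ
k=14  ::::::Z
::::Z:Z
::::ZZ:
::::ZZ:
::::Z:Z
::::::Z
:::::Z:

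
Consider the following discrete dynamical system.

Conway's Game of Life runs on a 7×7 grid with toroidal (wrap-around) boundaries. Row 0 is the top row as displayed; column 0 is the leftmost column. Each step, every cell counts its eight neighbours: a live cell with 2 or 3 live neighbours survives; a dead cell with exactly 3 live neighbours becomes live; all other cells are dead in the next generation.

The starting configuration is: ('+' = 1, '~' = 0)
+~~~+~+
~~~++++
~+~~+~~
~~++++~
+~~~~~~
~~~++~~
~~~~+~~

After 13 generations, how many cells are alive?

2

0) +~~~+~+
~~~++++
~+~~+~~
~~++++~
+~~~~~~
~~~++~~
~~~~+~~
1) +~~~~~+
~~~+~~+
~~~~~~+
~+++++~
~~+~~+~
~~~++~~
~~~~+~~
2) +~~~~++
~~~~~++
+~~~~~+
~++++++
~+~~~+~
~~~+++~
~~~+++~
3) +~~~~~~
~~~~~~~
~+++~~~
~++++~~
++~~~~~
~~++~~+
~~~+~~~
4) ~~~~~~~
~++~~~~
~+~~+~~
~~~~+~~
+~~~+~~
++++~~~
~~++~~~
5) ~+~+~~~
~++~~~~
~+++~~~
~~~+++~
+~+~+~~
+~~~+~~
~~~+~~~
6) ~+~+~~~
+~~~~~~
~+~~~~~
~~~~~+~
~+~~~~+
~+~~+~~
~~+++~~
7) ~+~++~~
+++~~~~
~~~~~~~
+~~~~~~
+~~~~+~
++~~++~
~+~~+~~
8) ~~~++~~
++++~~~
+~~~~~~
~~~~~~+
+~~~++~
++~~++~
~+~~~~~
9) +~~++~~
+++++~~
+~+~~~+
+~~~~++
++~~+~~
++~~++~
++++~+~
10) ~~~~~+~
~~~~++~
~~+~+~~
~~~~~+~
~~~~+~~
~~~~~+~
~~~~~+~
11) ~~~~~++
~~~+++~
~~~++~~
~~~+++~
~~~~++~
~~~~++~
~~~~+++
12) ~~~+~~~
~~~+~~+
~~+~~~~
~~~~~~~
~~~~~~+
~~~+~~~
~~~~~~~
13) ~~~~~~~
~~++~~~
~~~~~~~
~~~~~~~
~~~~~~~
~~~~~~~
~~~~~~~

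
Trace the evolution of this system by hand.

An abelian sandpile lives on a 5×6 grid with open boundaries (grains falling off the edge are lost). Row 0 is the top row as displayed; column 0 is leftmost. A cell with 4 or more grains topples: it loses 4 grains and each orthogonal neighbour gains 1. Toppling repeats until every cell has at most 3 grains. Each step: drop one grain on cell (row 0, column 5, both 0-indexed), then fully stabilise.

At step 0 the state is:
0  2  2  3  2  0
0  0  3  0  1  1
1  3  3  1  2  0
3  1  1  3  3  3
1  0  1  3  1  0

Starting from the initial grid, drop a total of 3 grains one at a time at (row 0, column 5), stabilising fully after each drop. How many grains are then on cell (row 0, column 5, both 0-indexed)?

3

[0] 0  2  2  3  2  0
0  0  3  0  1  1
1  3  3  1  2  0
3  1  1  3  3  3
1  0  1  3  1  0
[1] 0  2  2  3  2  1
0  0  3  0  1  1
1  3  3  1  2  0
3  1  1  3  3  3
1  0  1  3  1  0
[2] 0  2  2  3  2  2
0  0  3  0  1  1
1  3  3  1  2  0
3  1  1  3  3  3
1  0  1  3  1  0
[3] 0  2  2  3  2  3
0  0  3  0  1  1
1  3  3  1  2  0
3  1  1  3  3  3
1  0  1  3  1  0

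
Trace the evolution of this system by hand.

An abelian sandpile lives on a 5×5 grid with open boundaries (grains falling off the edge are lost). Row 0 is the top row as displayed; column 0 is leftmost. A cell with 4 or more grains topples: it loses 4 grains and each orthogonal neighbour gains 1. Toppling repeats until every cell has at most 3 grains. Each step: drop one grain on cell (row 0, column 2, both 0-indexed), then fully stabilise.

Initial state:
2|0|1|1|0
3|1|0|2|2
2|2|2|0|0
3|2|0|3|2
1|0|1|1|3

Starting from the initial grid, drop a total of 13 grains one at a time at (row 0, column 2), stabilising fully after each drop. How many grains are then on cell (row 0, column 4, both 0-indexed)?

k=0  2|0|1|1|0
3|1|0|2|2
2|2|2|0|0
3|2|0|3|2
1|0|1|1|3
k=1  2|0|2|1|0
3|1|0|2|2
2|2|2|0|0
3|2|0|3|2
1|0|1|1|3
k=2  2|0|3|1|0
3|1|0|2|2
2|2|2|0|0
3|2|0|3|2
1|0|1|1|3
k=3  2|1|0|2|0
3|1|1|2|2
2|2|2|0|0
3|2|0|3|2
1|0|1|1|3
k=4  2|1|1|2|0
3|1|1|2|2
2|2|2|0|0
3|2|0|3|2
1|0|1|1|3
k=5  2|1|2|2|0
3|1|1|2|2
2|2|2|0|0
3|2|0|3|2
1|0|1|1|3
k=6  2|1|3|2|0
3|1|1|2|2
2|2|2|0|0
3|2|0|3|2
1|0|1|1|3
k=7  2|2|0|3|0
3|1|2|2|2
2|2|2|0|0
3|2|0|3|2
1|0|1|1|3
k=8  2|2|1|3|0
3|1|2|2|2
2|2|2|0|0
3|2|0|3|2
1|0|1|1|3
k=9  2|2|2|3|0
3|1|2|2|2
2|2|2|0|0
3|2|0|3|2
1|0|1|1|3
k=10  2|2|3|3|0
3|1|2|2|2
2|2|2|0|0
3|2|0|3|2
1|0|1|1|3
k=11  2|3|1|0|1
3|1|3|3|2
2|2|2|0|0
3|2|0|3|2
1|0|1|1|3
k=12  2|3|2|0|1
3|1|3|3|2
2|2|2|0|0
3|2|0|3|2
1|0|1|1|3
k=13  2|3|3|0|1
3|1|3|3|2
2|2|2|0|0
3|2|0|3|2
1|0|1|1|3

1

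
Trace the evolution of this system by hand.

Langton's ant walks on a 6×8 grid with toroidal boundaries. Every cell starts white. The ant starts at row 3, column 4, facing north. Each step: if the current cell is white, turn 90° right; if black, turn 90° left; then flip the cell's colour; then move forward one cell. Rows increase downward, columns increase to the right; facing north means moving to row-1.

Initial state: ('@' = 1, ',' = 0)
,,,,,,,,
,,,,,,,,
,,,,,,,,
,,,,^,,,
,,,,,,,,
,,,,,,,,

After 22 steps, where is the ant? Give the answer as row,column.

4,1

gen 0: ,,,,,,,,
,,,,,,,,
,,,,,,,,
,,,,^,,,
,,,,,,,,
,,,,,,,,
gen 1: ,,,,,,,,
,,,,,,,,
,,,,,,,,
,,,,@>,,
,,,,,,,,
,,,,,,,,
gen 2: ,,,,,,,,
,,,,,,,,
,,,,,,,,
,,,,@@,,
,,,,,v,,
,,,,,,,,
gen 3: ,,,,,,,,
,,,,,,,,
,,,,,,,,
,,,,@@,,
,,,,<@,,
,,,,,,,,
gen 4: ,,,,,,,,
,,,,,,,,
,,,,,,,,
,,,,^@,,
,,,,@@,,
,,,,,,,,
gen 5: ,,,,,,,,
,,,,,,,,
,,,,,,,,
,,,<,@,,
,,,,@@,,
,,,,,,,,
gen 6: ,,,,,,,,
,,,,,,,,
,,,^,,,,
,,,@,@,,
,,,,@@,,
,,,,,,,,
gen 7: ,,,,,,,,
,,,,,,,,
,,,@>,,,
,,,@,@,,
,,,,@@,,
,,,,,,,,
gen 8: ,,,,,,,,
,,,,,,,,
,,,@@,,,
,,,@v@,,
,,,,@@,,
,,,,,,,,
gen 9: ,,,,,,,,
,,,,,,,,
,,,@@,,,
,,,<@@,,
,,,,@@,,
,,,,,,,,
gen 10: ,,,,,,,,
,,,,,,,,
,,,@@,,,
,,,,@@,,
,,,v@@,,
,,,,,,,,
gen 11: ,,,,,,,,
,,,,,,,,
,,,@@,,,
,,,,@@,,
,,<@@@,,
,,,,,,,,
gen 12: ,,,,,,,,
,,,,,,,,
,,,@@,,,
,,^,@@,,
,,@@@@,,
,,,,,,,,
gen 13: ,,,,,,,,
,,,,,,,,
,,,@@,,,
,,@>@@,,
,,@@@@,,
,,,,,,,,
gen 14: ,,,,,,,,
,,,,,,,,
,,,@@,,,
,,@@@@,,
,,@v@@,,
,,,,,,,,
gen 15: ,,,,,,,,
,,,,,,,,
,,,@@,,,
,,@@@@,,
,,@,>@,,
,,,,,,,,
gen 16: ,,,,,,,,
,,,,,,,,
,,,@@,,,
,,@@^@,,
,,@,,@,,
,,,,,,,,
gen 17: ,,,,,,,,
,,,,,,,,
,,,@@,,,
,,@<,@,,
,,@,,@,,
,,,,,,,,
gen 18: ,,,,,,,,
,,,,,,,,
,,,@@,,,
,,@,,@,,
,,@v,@,,
,,,,,,,,
gen 19: ,,,,,,,,
,,,,,,,,
,,,@@,,,
,,@,,@,,
,,<@,@,,
,,,,,,,,
gen 20: ,,,,,,,,
,,,,,,,,
,,,@@,,,
,,@,,@,,
,,,@,@,,
,,v,,,,,
gen 21: ,,,,,,,,
,,,,,,,,
,,,@@,,,
,,@,,@,,
,,,@,@,,
,<@,,,,,
gen 22: ,,,,,,,,
,,,,,,,,
,,,@@,,,
,,@,,@,,
,^,@,@,,
,@@,,,,,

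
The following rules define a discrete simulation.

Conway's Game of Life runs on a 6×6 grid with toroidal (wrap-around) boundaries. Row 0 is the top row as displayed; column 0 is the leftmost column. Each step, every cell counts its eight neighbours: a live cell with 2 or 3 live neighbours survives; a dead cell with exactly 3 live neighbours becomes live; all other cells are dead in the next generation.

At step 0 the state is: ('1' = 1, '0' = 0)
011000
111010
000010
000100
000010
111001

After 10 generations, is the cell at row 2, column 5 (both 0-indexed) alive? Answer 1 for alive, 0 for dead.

1

0) 011000
111010
000010
000100
000010
111001
1) 000000
101001
011011
000110
111111
101101
2) 001110
101111
011000
000000
000000
000000
3) 011000
100001
111011
000000
000000
000100
4) 111000
000110
010010
110001
000000
001000
5) 011000
100111
011110
110001
110000
001000
6) 111011
100001
000000
000111
001001
101000
7) 001110
000010
100000
000111
111001
001010
8) 001011
000011
000100
001110
111000
100010
9) 100000
000001
001001
000010
101010
101010
10) 110000
100001
000011
010010
000010
100000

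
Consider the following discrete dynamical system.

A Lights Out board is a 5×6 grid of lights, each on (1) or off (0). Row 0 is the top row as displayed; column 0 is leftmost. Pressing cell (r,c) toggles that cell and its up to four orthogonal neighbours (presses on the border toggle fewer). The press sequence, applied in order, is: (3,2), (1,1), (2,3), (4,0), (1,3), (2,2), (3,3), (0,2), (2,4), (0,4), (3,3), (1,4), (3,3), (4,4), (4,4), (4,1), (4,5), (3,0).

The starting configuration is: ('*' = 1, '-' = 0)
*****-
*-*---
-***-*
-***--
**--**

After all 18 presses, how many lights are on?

[0] *****-
*-*---
-***-*
-***--
**--**
[1] *****-
*-*---
-*-*-*
------
***-**
[2] *-***-
-*----
---*-*
------
***-**
[3] *-***-
-*-*--
--*-**
---*--
***-**
[4] *-***-
-*-*--
--*-**
*--*--
--*-**
[5] *-*-*-
-**-*-
--****
*--*--
--*-**
[6] *-*-*-
-*--*-
-*--**
*-**--
--*-**
[7] *-*-*-
-*--*-
-*-***
*---*-
--****
[8] **-**-
-**-*-
-*-***
*---*-
--****
[9] **-**-
-**---
-*----
*-----
--****
[10] **---*
-**-*-
-*----
*-----
--****
[11] **---*
-**-*-
-*-*--
*-***-
--*-**
[12] **--**
-***-*
-*-**-
*-***-
--*-**
[13] **--**
-***-*
-*--*-
*-----
--****
[14] **--**
-***-*
-*--*-
*---*-
--*---
[15] **--**
-***-*
-*--*-
*-----
--****
[16] **--**
-***-*
-*--*-
**----
**-***
[17] **--**
-***-*
-*--*-
**---*
**-*--
[18] **--**
-***-*
**--*-
-----*
-*-*--

14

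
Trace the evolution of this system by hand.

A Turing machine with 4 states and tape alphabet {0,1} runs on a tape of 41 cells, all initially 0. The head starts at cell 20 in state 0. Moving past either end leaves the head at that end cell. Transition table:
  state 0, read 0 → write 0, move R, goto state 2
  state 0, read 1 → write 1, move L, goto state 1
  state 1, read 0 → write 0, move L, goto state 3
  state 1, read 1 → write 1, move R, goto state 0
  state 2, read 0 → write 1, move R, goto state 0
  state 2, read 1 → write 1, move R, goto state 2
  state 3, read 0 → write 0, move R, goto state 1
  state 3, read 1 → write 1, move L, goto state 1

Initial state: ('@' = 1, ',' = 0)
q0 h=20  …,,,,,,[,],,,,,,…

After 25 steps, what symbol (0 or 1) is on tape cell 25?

1

0) q0 h=20  …,,,,,,[,],,,,,,…
1) q2 h=21  …,,,,,,[,],,,,,,…
2) q0 h=22  …,,,,,@[,],,,,,,…
3) q2 h=23  …,,,,@,[,],,,,,,…
4) q0 h=24  …,,,@,@[,],,,,,,…
5) q2 h=25  …,,@,@,[,],,,,,,…
6) q0 h=26  …,@,@,@[,],,,,,,…
7) q2 h=27  …@,@,@,[,],,,,,,…
8) q0 h=28  …,@,@,@[,],,,,,,…
9) q2 h=29  …@,@,@,[,],,,,,,…
10) q0 h=30  …,@,@,@[,],,,,,,…
11) q2 h=31  …@,@,@,[,],,,,,,…
12) q0 h=32  …,@,@,@[,],,,,,,…
13) q2 h=33  …@,@,@,[,],,,,,,…
14) q0 h=34  …,@,@,@[,],,,,,,|
15) q2 h=35  …@,@,@,[,],,,,,|
16) q0 h=36  …,@,@,@[,],,,,|
17) q2 h=37  …@,@,@,[,],,,|
18) q0 h=38  …,@,@,@[,],,|
19) q2 h=39  …@,@,@,[,],|
20) q0 h=40  …,@,@,@[,]|
21) q2 h=40  …,@,@,@[,]|
22) q0 h=40  …,@,@,@[@]|
23) q1 h=39  …@,@,@,[@]@|
24) q0 h=40  …,@,@,@[@]|
25) q1 h=39  …@,@,@,[@]@|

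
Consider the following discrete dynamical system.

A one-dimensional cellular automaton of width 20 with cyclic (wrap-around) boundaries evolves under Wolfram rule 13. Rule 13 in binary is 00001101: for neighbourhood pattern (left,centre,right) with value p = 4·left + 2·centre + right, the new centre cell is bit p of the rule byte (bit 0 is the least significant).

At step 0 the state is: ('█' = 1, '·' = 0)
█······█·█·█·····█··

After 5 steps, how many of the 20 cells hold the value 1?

9

step 0: █······█·█·█·····█··
step 1: █·████·█·█·█·███·█··
step 2: █·█····█·█·█·█···█··
step 3: █·█·██·█·█·█·█·█·█··
step 4: █·█·█··█·█·█·█·█·█··
step 5: █·█·█··█·█·█·█·█·█··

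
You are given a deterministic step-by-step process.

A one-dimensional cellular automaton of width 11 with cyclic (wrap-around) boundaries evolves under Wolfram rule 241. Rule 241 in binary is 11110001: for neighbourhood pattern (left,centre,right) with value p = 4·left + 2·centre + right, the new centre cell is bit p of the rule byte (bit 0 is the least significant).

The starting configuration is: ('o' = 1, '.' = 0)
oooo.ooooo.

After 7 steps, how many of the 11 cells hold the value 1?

9

gen 0: oooo.ooooo.
gen 1: .oooo.ooooo
gen 2: o.oooo.oooo
gen 3: oo.oooo.ooo
gen 4: ooo.oooo.oo
gen 5: oooo.oooo.o
gen 6: ooooo.oooo.
gen 7: .ooooo.oooo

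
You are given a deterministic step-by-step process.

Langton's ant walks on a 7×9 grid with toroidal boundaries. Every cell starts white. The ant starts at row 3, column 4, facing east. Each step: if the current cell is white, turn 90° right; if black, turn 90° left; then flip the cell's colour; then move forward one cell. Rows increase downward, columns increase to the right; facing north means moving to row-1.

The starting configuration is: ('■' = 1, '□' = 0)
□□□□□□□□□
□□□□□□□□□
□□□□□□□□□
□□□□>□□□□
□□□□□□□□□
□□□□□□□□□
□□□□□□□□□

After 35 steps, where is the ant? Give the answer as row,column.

[0] □□□□□□□□□
□□□□□□□□□
□□□□□□□□□
□□□□>□□□□
□□□□□□□□□
□□□□□□□□□
□□□□□□□□□
[1] □□□□□□□□□
□□□□□□□□□
□□□□□□□□□
□□□□■□□□□
□□□□v□□□□
□□□□□□□□□
□□□□□□□□□
[2] □□□□□□□□□
□□□□□□□□□
□□□□□□□□□
□□□□■□□□□
□□□<■□□□□
□□□□□□□□□
□□□□□□□□□
[3] □□□□□□□□□
□□□□□□□□□
□□□□□□□□□
□□□^■□□□□
□□□■■□□□□
□□□□□□□□□
□□□□□□□□□
[4] □□□□□□□□□
□□□□□□□□□
□□□□□□□□□
□□□■>□□□□
□□□■■□□□□
□□□□□□□□□
□□□□□□□□□
[5] □□□□□□□□□
□□□□□□□□□
□□□□^□□□□
□□□■□□□□□
□□□■■□□□□
□□□□□□□□□
□□□□□□□□□
[6] □□□□□□□□□
□□□□□□□□□
□□□□■>□□□
□□□■□□□□□
□□□■■□□□□
□□□□□□□□□
□□□□□□□□□
[7] □□□□□□□□□
□□□□□□□□□
□□□□■■□□□
□□□■□v□□□
□□□■■□□□□
□□□□□□□□□
□□□□□□□□□
[8] □□□□□□□□□
□□□□□□□□□
□□□□■■□□□
□□□■<■□□□
□□□■■□□□□
□□□□□□□□□
□□□□□□□□□
[9] □□□□□□□□□
□□□□□□□□□
□□□□^■□□□
□□□■■■□□□
□□□■■□□□□
□□□□□□□□□
□□□□□□□□□
[10] □□□□□□□□□
□□□□□□□□□
□□□<□■□□□
□□□■■■□□□
□□□■■□□□□
□□□□□□□□□
□□□□□□□□□
[11] □□□□□□□□□
□□□^□□□□□
□□□■□■□□□
□□□■■■□□□
□□□■■□□□□
□□□□□□□□□
□□□□□□□□□
[12] □□□□□□□□□
□□□■>□□□□
□□□■□■□□□
□□□■■■□□□
□□□■■□□□□
□□□□□□□□□
□□□□□□□□□
[13] □□□□□□□□□
□□□■■□□□□
□□□■v■□□□
□□□■■■□□□
□□□■■□□□□
□□□□□□□□□
□□□□□□□□□
[14] □□□□□□□□□
□□□■■□□□□
□□□<■■□□□
□□□■■■□□□
□□□■■□□□□
□□□□□□□□□
□□□□□□□□□
[15] □□□□□□□□□
□□□■■□□□□
□□□□■■□□□
□□□v■■□□□
□□□■■□□□□
□□□□□□□□□
□□□□□□□□□
[16] □□□□□□□□□
□□□■■□□□□
□□□□■■□□□
□□□□>■□□□
□□□■■□□□□
□□□□□□□□□
□□□□□□□□□
[17] □□□□□□□□□
□□□■■□□□□
□□□□^■□□□
□□□□□■□□□
□□□■■□□□□
□□□□□□□□□
□□□□□□□□□
[18] □□□□□□□□□
□□□■■□□□□
□□□<□■□□□
□□□□□■□□□
□□□■■□□□□
□□□□□□□□□
□□□□□□□□□
[19] □□□□□□□□□
□□□^■□□□□
□□□■□■□□□
□□□□□■□□□
□□□■■□□□□
□□□□□□□□□
□□□□□□□□□
[20] □□□□□□□□□
□□<□■□□□□
□□□■□■□□□
□□□□□■□□□
□□□■■□□□□
□□□□□□□□□
□□□□□□□□□
[21] □□^□□□□□□
□□■□■□□□□
□□□■□■□□□
□□□□□■□□□
□□□■■□□□□
□□□□□□□□□
□□□□□□□□□
[22] □□■>□□□□□
□□■□■□□□□
□□□■□■□□□
□□□□□■□□□
□□□■■□□□□
□□□□□□□□□
□□□□□□□□□
[23] □□■■□□□□□
□□■v■□□□□
□□□■□■□□□
□□□□□■□□□
□□□■■□□□□
□□□□□□□□□
□□□□□□□□□
[24] □□■■□□□□□
□□<■■□□□□
□□□■□■□□□
□□□□□■□□□
□□□■■□□□□
□□□□□□□□□
□□□□□□□□□
[25] □□■■□□□□□
□□□■■□□□□
□□v■□■□□□
□□□□□■□□□
□□□■■□□□□
□□□□□□□□□
□□□□□□□□□
[26] □□■■□□□□□
□□□■■□□□□
□<■■□■□□□
□□□□□■□□□
□□□■■□□□□
□□□□□□□□□
□□□□□□□□□
[27] □□■■□□□□□
□^□■■□□□□
□■■■□■□□□
□□□□□■□□□
□□□■■□□□□
□□□□□□□□□
□□□□□□□□□
[28] □□■■□□□□□
□■>■■□□□□
□■■■□■□□□
□□□□□■□□□
□□□■■□□□□
□□□□□□□□□
□□□□□□□□□
[29] □□■■□□□□□
□■■■■□□□□
□■v■□■□□□
□□□□□■□□□
□□□■■□□□□
□□□□□□□□□
□□□□□□□□□
[30] □□■■□□□□□
□■■■■□□□□
□■□>□■□□□
□□□□□■□□□
□□□■■□□□□
□□□□□□□□□
□□□□□□□□□
[31] □□■■□□□□□
□■■^■□□□□
□■□□□■□□□
□□□□□■□□□
□□□■■□□□□
□□□□□□□□□
□□□□□□□□□
[32] □□■■□□□□□
□■<□■□□□□
□■□□□■□□□
□□□□□■□□□
□□□■■□□□□
□□□□□□□□□
□□□□□□□□□
[33] □□■■□□□□□
□■□□■□□□□
□■v□□■□□□
□□□□□■□□□
□□□■■□□□□
□□□□□□□□□
□□□□□□□□□
[34] □□■■□□□□□
□■□□■□□□□
□<■□□■□□□
□□□□□■□□□
□□□■■□□□□
□□□□□□□□□
□□□□□□□□□
[35] □□■■□□□□□
□■□□■□□□□
□□■□□■□□□
□v□□□■□□□
□□□■■□□□□
□□□□□□□□□
□□□□□□□□□

3,1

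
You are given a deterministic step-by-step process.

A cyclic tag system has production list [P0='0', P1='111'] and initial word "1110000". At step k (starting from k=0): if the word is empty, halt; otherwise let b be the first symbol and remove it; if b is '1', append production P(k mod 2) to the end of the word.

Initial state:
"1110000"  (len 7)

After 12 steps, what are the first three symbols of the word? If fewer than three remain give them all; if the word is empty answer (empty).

011

step 0: "1110000"  (len 7)
step 1: "1100000"  (len 7)
step 2: "100000111"  (len 9)
step 3: "000001110"  (len 9)
step 4: "00001110"  (len 8)
step 5: "0001110"  (len 7)
step 6: "001110"  (len 6)
step 7: "01110"  (len 5)
step 8: "1110"  (len 4)
step 9: "1100"  (len 4)
step 10: "100111"  (len 6)
step 11: "001110"  (len 6)
step 12: "01110"  (len 5)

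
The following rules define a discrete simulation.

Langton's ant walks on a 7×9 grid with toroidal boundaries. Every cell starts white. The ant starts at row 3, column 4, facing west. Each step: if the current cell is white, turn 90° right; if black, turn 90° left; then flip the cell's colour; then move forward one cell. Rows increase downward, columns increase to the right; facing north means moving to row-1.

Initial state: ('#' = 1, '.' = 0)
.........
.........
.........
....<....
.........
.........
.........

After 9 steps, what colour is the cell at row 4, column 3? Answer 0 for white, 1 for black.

[0] .........
.........
.........
....<....
.........
.........
.........
[1] .........
.........
....^....
....#....
.........
.........
.........
[2] .........
.........
....#>...
....#....
.........
.........
.........
[3] .........
.........
....##...
....#v...
.........
.........
.........
[4] .........
.........
....##...
....<#...
.........
.........
.........
[5] .........
.........
....##...
.....#...
....v....
.........
.........
[6] .........
.........
....##...
.....#...
...<#....
.........
.........
[7] .........
.........
....##...
...^.#...
...##....
.........
.........
[8] .........
.........
....##...
...#>#...
...##....
.........
.........
[9] .........
.........
....##...
...###...
...#v....
.........
.........

1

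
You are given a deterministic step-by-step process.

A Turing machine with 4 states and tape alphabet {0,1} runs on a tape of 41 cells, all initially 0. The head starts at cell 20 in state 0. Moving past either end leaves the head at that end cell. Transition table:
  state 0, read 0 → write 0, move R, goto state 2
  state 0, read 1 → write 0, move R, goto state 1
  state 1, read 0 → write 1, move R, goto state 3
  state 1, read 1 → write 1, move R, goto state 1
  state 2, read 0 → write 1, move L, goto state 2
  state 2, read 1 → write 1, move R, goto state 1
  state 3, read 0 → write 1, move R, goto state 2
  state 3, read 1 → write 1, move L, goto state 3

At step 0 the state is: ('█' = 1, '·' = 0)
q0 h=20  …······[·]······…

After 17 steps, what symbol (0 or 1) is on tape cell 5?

t=0: q0 h=20  …······[·]······…
t=1: q2 h=21  …······[·]······…
t=2: q2 h=20  …······[·]█·····…
t=3: q2 h=19  …······[·]██····…
t=4: q2 h=18  …······[·]███···…
t=5: q2 h=17  …······[·]████··…
t=6: q2 h=16  …······[·]█████·…
t=7: q2 h=15  …······[·]██████…
t=8: q2 h=14  …······[·]██████…
t=9: q2 h=13  …······[·]██████…
t=10: q2 h=12  …······[·]██████…
t=11: q2 h=11  …······[·]██████…
t=12: q2 h=10  …······[·]██████…
t=13: q2 h= 9  …······[·]██████…
t=14: q2 h= 8  …······[·]██████…
t=15: q2 h= 7  …······[·]██████…
t=16: q2 h= 6  |······[·]██████…
t=17: q2 h= 5  |·····[·]██████…

0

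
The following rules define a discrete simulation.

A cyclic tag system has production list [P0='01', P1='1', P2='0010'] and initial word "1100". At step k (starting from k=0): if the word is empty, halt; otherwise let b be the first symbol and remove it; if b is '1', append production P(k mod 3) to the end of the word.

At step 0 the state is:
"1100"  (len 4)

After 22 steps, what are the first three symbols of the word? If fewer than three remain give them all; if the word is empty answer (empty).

101

step 0: "1100"  (len 4)
step 1: "10001"  (len 5)
step 2: "00011"  (len 5)
step 3: "0011"  (len 4)
step 4: "011"  (len 3)
step 5: "11"  (len 2)
step 6: "10010"  (len 5)
step 7: "001001"  (len 6)
step 8: "01001"  (len 5)
step 9: "1001"  (len 4)
step 10: "00101"  (len 5)
step 11: "0101"  (len 4)
step 12: "101"  (len 3)
step 13: "0101"  (len 4)
step 14: "101"  (len 3)
step 15: "010010"  (len 6)
step 16: "10010"  (len 5)
step 17: "00101"  (len 5)
step 18: "0101"  (len 4)
step 19: "101"  (len 3)
step 20: "011"  (len 3)
step 21: "11"  (len 2)
step 22: "101"  (len 3)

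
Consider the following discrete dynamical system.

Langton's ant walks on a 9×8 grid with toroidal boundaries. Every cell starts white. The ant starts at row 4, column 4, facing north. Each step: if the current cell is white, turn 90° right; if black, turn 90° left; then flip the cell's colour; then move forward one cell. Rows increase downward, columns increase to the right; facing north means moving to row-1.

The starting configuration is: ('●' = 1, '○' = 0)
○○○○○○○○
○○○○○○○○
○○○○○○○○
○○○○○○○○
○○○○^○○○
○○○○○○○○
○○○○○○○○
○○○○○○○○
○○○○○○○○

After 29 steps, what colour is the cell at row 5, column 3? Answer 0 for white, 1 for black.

1

step 0: ○○○○○○○○
○○○○○○○○
○○○○○○○○
○○○○○○○○
○○○○^○○○
○○○○○○○○
○○○○○○○○
○○○○○○○○
○○○○○○○○
step 1: ○○○○○○○○
○○○○○○○○
○○○○○○○○
○○○○○○○○
○○○○●>○○
○○○○○○○○
○○○○○○○○
○○○○○○○○
○○○○○○○○
step 2: ○○○○○○○○
○○○○○○○○
○○○○○○○○
○○○○○○○○
○○○○●●○○
○○○○○v○○
○○○○○○○○
○○○○○○○○
○○○○○○○○
step 3: ○○○○○○○○
○○○○○○○○
○○○○○○○○
○○○○○○○○
○○○○●●○○
○○○○<●○○
○○○○○○○○
○○○○○○○○
○○○○○○○○
step 4: ○○○○○○○○
○○○○○○○○
○○○○○○○○
○○○○○○○○
○○○○^●○○
○○○○●●○○
○○○○○○○○
○○○○○○○○
○○○○○○○○
step 5: ○○○○○○○○
○○○○○○○○
○○○○○○○○
○○○○○○○○
○○○<○●○○
○○○○●●○○
○○○○○○○○
○○○○○○○○
○○○○○○○○
step 6: ○○○○○○○○
○○○○○○○○
○○○○○○○○
○○○^○○○○
○○○●○●○○
○○○○●●○○
○○○○○○○○
○○○○○○○○
○○○○○○○○
step 7: ○○○○○○○○
○○○○○○○○
○○○○○○○○
○○○●>○○○
○○○●○●○○
○○○○●●○○
○○○○○○○○
○○○○○○○○
○○○○○○○○
step 8: ○○○○○○○○
○○○○○○○○
○○○○○○○○
○○○●●○○○
○○○●v●○○
○○○○●●○○
○○○○○○○○
○○○○○○○○
○○○○○○○○
step 9: ○○○○○○○○
○○○○○○○○
○○○○○○○○
○○○●●○○○
○○○<●●○○
○○○○●●○○
○○○○○○○○
○○○○○○○○
○○○○○○○○
step 10: ○○○○○○○○
○○○○○○○○
○○○○○○○○
○○○●●○○○
○○○○●●○○
○○○v●●○○
○○○○○○○○
○○○○○○○○
○○○○○○○○
step 11: ○○○○○○○○
○○○○○○○○
○○○○○○○○
○○○●●○○○
○○○○●●○○
○○<●●●○○
○○○○○○○○
○○○○○○○○
○○○○○○○○
step 12: ○○○○○○○○
○○○○○○○○
○○○○○○○○
○○○●●○○○
○○^○●●○○
○○●●●●○○
○○○○○○○○
○○○○○○○○
○○○○○○○○
step 13: ○○○○○○○○
○○○○○○○○
○○○○○○○○
○○○●●○○○
○○●>●●○○
○○●●●●○○
○○○○○○○○
○○○○○○○○
○○○○○○○○
step 14: ○○○○○○○○
○○○○○○○○
○○○○○○○○
○○○●●○○○
○○●●●●○○
○○●v●●○○
○○○○○○○○
○○○○○○○○
○○○○○○○○
step 15: ○○○○○○○○
○○○○○○○○
○○○○○○○○
○○○●●○○○
○○●●●●○○
○○●○>●○○
○○○○○○○○
○○○○○○○○
○○○○○○○○
step 16: ○○○○○○○○
○○○○○○○○
○○○○○○○○
○○○●●○○○
○○●●^●○○
○○●○○●○○
○○○○○○○○
○○○○○○○○
○○○○○○○○
step 17: ○○○○○○○○
○○○○○○○○
○○○○○○○○
○○○●●○○○
○○●<○●○○
○○●○○●○○
○○○○○○○○
○○○○○○○○
○○○○○○○○
step 18: ○○○○○○○○
○○○○○○○○
○○○○○○○○
○○○●●○○○
○○●○○●○○
○○●v○●○○
○○○○○○○○
○○○○○○○○
○○○○○○○○
step 19: ○○○○○○○○
○○○○○○○○
○○○○○○○○
○○○●●○○○
○○●○○●○○
○○<●○●○○
○○○○○○○○
○○○○○○○○
○○○○○○○○
step 20: ○○○○○○○○
○○○○○○○○
○○○○○○○○
○○○●●○○○
○○●○○●○○
○○○●○●○○
○○v○○○○○
○○○○○○○○
○○○○○○○○
step 21: ○○○○○○○○
○○○○○○○○
○○○○○○○○
○○○●●○○○
○○●○○●○○
○○○●○●○○
○<●○○○○○
○○○○○○○○
○○○○○○○○
step 22: ○○○○○○○○
○○○○○○○○
○○○○○○○○
○○○●●○○○
○○●○○●○○
○^○●○●○○
○●●○○○○○
○○○○○○○○
○○○○○○○○
step 23: ○○○○○○○○
○○○○○○○○
○○○○○○○○
○○○●●○○○
○○●○○●○○
○●>●○●○○
○●●○○○○○
○○○○○○○○
○○○○○○○○
step 24: ○○○○○○○○
○○○○○○○○
○○○○○○○○
○○○●●○○○
○○●○○●○○
○●●●○●○○
○●v○○○○○
○○○○○○○○
○○○○○○○○
step 25: ○○○○○○○○
○○○○○○○○
○○○○○○○○
○○○●●○○○
○○●○○●○○
○●●●○●○○
○●○>○○○○
○○○○○○○○
○○○○○○○○
step 26: ○○○○○○○○
○○○○○○○○
○○○○○○○○
○○○●●○○○
○○●○○●○○
○●●●○●○○
○●○●○○○○
○○○v○○○○
○○○○○○○○
step 27: ○○○○○○○○
○○○○○○○○
○○○○○○○○
○○○●●○○○
○○●○○●○○
○●●●○●○○
○●○●○○○○
○○<●○○○○
○○○○○○○○
step 28: ○○○○○○○○
○○○○○○○○
○○○○○○○○
○○○●●○○○
○○●○○●○○
○●●●○●○○
○●^●○○○○
○○●●○○○○
○○○○○○○○
step 29: ○○○○○○○○
○○○○○○○○
○○○○○○○○
○○○●●○○○
○○●○○●○○
○●●●○●○○
○●●>○○○○
○○●●○○○○
○○○○○○○○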